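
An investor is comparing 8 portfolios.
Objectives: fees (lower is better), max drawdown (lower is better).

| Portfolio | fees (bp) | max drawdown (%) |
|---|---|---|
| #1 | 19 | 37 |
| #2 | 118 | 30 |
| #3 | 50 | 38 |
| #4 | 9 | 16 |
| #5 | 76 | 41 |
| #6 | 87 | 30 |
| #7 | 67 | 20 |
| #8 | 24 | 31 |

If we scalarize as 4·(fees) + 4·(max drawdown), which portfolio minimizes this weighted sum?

#4

#1: 4·19 + 4·37 = 224
#2: 4·118 + 4·30 = 592
#3: 4·50 + 4·38 = 352
#4: 4·9 + 4·16 = 100
#5: 4·76 + 4·41 = 468
#6: 4·87 + 4·30 = 468
#7: 4·67 + 4·20 = 348
#8: 4·24 + 4·31 = 220
Lowest: #4 at 100.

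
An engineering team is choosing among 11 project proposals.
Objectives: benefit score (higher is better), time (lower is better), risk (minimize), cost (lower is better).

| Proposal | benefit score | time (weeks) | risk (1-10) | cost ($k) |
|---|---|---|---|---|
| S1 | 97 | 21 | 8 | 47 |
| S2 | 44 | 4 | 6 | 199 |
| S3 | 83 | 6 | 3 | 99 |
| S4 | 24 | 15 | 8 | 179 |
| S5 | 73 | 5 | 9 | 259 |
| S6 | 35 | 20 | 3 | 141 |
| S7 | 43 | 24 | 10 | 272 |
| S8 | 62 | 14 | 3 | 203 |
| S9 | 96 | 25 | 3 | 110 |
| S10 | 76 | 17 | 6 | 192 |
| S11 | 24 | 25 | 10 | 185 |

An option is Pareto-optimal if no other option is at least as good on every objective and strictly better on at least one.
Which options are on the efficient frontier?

S1, S2, S3, S5, S9

S1: not dominated (best benefit score).
S2: not dominated (best time).
S3: not dominated.
S4: dominated by S3 (benefit score 83≥24, time 6≤15, risk 3≤8, cost 99≤179).
S5: not dominated.
S6: dominated by S3 (benefit score 83≥35, time 6≤20, risk 3≤3, cost 99≤141).
S7: dominated by S1 (benefit score 97≥43, time 21≤24, risk 8≤10, cost 47≤272).
S8: dominated by S3 (benefit score 83≥62, time 6≤14, risk 3≤3, cost 99≤203).
S9: not dominated.
S10: dominated by S3 (benefit score 83≥76, time 6≤17, risk 3≤6, cost 99≤192).
S11: dominated by S1 (benefit score 97≥24, time 21≤25, risk 8≤10, cost 47≤185).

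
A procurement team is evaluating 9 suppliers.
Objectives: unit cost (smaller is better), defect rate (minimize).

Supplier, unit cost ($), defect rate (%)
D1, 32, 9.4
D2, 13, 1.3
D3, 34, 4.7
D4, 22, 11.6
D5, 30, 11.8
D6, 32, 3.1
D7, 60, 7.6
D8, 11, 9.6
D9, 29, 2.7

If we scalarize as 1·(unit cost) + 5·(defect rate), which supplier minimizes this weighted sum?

D1: 1·32 + 5·9.4 = 79.0
D2: 1·13 + 5·1.3 = 19.5
D3: 1·34 + 5·4.7 = 57.5
D4: 1·22 + 5·11.6 = 80.0
D5: 1·30 + 5·11.8 = 89.0
D6: 1·32 + 5·3.1 = 47.5
D7: 1·60 + 5·7.6 = 98.0
D8: 1·11 + 5·9.6 = 59.0
D9: 1·29 + 5·2.7 = 42.5
Lowest: D2 at 19.5.

D2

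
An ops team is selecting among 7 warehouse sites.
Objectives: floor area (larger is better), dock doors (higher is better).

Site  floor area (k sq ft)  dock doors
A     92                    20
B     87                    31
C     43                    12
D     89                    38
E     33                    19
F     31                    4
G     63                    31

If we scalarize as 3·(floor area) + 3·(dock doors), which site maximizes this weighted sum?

D

A: 3·92 + 3·20 = 336
B: 3·87 + 3·31 = 354
C: 3·43 + 3·12 = 165
D: 3·89 + 3·38 = 381
E: 3·33 + 3·19 = 156
F: 3·31 + 3·4 = 105
G: 3·63 + 3·31 = 282
Highest: D at 381.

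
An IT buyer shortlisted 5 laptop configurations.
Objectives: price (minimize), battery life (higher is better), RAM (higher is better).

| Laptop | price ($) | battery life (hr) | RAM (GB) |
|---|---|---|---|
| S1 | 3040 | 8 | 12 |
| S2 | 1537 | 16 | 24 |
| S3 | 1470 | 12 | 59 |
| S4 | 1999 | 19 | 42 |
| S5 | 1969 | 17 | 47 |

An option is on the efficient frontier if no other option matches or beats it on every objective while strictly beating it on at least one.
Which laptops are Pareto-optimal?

S1: dominated by S2 (price 1537≤3040, battery life 16≥8, RAM 24≥12).
S2: not dominated.
S3: not dominated (best price).
S4: not dominated (best battery life).
S5: not dominated.

S2, S3, S4, S5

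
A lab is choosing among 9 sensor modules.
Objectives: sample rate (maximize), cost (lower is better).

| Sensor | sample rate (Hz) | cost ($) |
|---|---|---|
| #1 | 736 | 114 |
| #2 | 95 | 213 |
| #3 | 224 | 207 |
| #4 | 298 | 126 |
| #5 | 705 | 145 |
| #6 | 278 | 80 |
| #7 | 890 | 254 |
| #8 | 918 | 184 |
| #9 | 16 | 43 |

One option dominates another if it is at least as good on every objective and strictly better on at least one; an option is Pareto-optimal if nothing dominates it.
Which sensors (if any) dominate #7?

#8: sample rate 918≥890, cost 184≤254 — dominates #7.
Others (#1, #2, #3, #4, #5, #6, #9) are each worse than #7 on at least one objective.

#8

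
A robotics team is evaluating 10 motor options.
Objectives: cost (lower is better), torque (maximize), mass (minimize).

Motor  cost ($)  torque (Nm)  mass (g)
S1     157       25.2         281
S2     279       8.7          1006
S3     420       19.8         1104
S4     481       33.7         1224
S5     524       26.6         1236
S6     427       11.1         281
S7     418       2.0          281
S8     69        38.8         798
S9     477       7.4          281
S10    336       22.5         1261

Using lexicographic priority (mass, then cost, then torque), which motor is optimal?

First minimize mass: best is 281, kept {S1, S6, S7, S9}.
Then minimize cost: best is 157, kept {S1}.

S1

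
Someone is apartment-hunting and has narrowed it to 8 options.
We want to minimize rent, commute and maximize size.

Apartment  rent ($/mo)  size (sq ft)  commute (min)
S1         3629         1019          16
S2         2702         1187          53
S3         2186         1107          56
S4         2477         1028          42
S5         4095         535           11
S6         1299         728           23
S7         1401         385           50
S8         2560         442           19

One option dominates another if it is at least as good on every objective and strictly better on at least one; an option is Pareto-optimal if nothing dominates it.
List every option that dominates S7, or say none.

S6: rent 1299≤1401, size 728≥385, commute 23≤50 — dominates S7.
Others (S1, S2, S3, S4, S5, S8) are each worse than S7 on at least one objective.

S6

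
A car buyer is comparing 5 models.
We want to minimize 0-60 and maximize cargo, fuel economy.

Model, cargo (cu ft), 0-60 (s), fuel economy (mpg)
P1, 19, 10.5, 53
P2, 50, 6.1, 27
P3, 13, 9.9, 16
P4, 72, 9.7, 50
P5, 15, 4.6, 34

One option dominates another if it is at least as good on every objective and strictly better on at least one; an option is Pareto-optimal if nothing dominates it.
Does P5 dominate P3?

Yes

P5 vs P3: cargo 15≥13, 0-60 4.6≤9.9, fuel economy 34≥16 — P5 is at least as good on every objective with at least one strict improvement.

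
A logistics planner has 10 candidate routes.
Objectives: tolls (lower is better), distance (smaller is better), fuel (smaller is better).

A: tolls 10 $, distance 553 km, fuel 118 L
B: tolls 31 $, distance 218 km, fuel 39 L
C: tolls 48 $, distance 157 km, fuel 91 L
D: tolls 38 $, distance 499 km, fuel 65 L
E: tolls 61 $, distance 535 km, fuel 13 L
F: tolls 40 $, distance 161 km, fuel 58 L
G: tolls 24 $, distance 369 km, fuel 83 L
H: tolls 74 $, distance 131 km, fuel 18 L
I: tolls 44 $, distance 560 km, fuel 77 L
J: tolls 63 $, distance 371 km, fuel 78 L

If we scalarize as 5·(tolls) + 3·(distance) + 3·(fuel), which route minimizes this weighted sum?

H

A: 5·10 + 3·553 + 3·118 = 2063
B: 5·31 + 3·218 + 3·39 = 926
C: 5·48 + 3·157 + 3·91 = 984
D: 5·38 + 3·499 + 3·65 = 1882
E: 5·61 + 3·535 + 3·13 = 1949
F: 5·40 + 3·161 + 3·58 = 857
G: 5·24 + 3·369 + 3·83 = 1476
H: 5·74 + 3·131 + 3·18 = 817
I: 5·44 + 3·560 + 3·77 = 2131
J: 5·63 + 3·371 + 3·78 = 1662
Lowest: H at 817.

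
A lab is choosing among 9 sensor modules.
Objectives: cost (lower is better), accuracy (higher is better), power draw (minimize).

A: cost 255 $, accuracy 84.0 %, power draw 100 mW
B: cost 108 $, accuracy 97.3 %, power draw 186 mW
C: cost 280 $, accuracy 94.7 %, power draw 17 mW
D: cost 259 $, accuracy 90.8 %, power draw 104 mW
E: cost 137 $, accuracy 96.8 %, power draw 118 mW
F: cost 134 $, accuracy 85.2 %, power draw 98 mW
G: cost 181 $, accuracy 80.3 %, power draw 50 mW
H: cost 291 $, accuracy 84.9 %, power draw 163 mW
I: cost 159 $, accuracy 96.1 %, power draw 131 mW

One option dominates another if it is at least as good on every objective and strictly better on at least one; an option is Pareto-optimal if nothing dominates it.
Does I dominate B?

I vs B: I is worse on cost (159 vs 108), so it does not dominate B.

No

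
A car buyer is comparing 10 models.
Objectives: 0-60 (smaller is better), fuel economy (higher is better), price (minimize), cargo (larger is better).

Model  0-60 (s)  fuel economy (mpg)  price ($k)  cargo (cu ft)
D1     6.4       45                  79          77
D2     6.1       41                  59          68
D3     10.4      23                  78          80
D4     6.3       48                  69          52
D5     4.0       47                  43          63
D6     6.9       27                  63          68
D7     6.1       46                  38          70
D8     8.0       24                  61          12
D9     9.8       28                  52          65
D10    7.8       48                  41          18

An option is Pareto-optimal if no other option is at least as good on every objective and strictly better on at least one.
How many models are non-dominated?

6

D1: not dominated.
D2: dominated by D7 (0-60 6.1≤6.1, fuel economy 46≥41, price 38≤59, cargo 70≥68).
D3: not dominated (best cargo).
D4: not dominated.
D5: not dominated (best 0-60).
D6: dominated by D2 (0-60 6.1≤6.9, fuel economy 41≥27, price 59≤63, cargo 68≥68).
D7: not dominated (best price).
D8: dominated by D2 (0-60 6.1≤8.0, fuel economy 41≥24, price 59≤61, cargo 68≥12).
D9: dominated by D7 (0-60 6.1≤9.8, fuel economy 46≥28, price 38≤52, cargo 70≥65).
D10: not dominated.
Pareto-optimal: D1, D3, D4, D5, D7, D10 → 6.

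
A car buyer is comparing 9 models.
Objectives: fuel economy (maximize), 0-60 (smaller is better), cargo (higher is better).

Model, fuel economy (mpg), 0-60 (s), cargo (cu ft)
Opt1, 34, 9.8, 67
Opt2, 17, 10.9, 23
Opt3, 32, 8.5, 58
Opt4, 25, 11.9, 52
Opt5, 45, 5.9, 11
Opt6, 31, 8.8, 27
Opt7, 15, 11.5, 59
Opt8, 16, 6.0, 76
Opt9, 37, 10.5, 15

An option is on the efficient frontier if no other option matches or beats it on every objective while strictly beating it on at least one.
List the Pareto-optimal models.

Opt1: not dominated.
Opt2: dominated by Opt1 (fuel economy 34≥17, 0-60 9.8≤10.9, cargo 67≥23).
Opt3: not dominated.
Opt4: dominated by Opt1 (fuel economy 34≥25, 0-60 9.8≤11.9, cargo 67≥52).
Opt5: not dominated (best fuel economy).
Opt6: dominated by Opt3 (fuel economy 32≥31, 0-60 8.5≤8.8, cargo 58≥27).
Opt7: dominated by Opt1 (fuel economy 34≥15, 0-60 9.8≤11.5, cargo 67≥59).
Opt8: not dominated (best cargo).
Opt9: not dominated.

Opt1, Opt3, Opt5, Opt8, Opt9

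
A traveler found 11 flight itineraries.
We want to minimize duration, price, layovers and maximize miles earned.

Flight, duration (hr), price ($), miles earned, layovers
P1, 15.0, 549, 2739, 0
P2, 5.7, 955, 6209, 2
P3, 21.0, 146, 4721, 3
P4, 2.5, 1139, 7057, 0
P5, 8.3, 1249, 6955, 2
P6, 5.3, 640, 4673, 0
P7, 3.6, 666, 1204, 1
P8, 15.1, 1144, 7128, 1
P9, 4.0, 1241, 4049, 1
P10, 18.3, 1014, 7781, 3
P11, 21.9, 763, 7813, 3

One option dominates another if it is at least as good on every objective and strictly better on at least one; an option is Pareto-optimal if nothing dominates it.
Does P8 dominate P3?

P8 vs P3: P8 is worse on price (1144 vs 146), so it does not dominate P3.

No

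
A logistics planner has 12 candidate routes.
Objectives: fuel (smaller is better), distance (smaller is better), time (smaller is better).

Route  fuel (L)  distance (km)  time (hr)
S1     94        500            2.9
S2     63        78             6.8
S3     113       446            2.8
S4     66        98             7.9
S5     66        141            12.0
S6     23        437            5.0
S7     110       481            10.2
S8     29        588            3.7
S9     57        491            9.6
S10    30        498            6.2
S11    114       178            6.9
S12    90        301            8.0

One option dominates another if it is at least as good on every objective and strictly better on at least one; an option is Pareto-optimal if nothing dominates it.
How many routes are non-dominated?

S1: not dominated.
S2: not dominated (best distance).
S3: not dominated (best time).
S4: dominated by S2 (fuel 63≤66, distance 78≤98, time 6.8≤7.9).
S5: dominated by S2 (fuel 63≤66, distance 78≤141, time 6.8≤12.0).
S6: not dominated (best fuel).
S7: dominated by S2 (fuel 63≤110, distance 78≤481, time 6.8≤10.2).
S8: not dominated.
S9: dominated by S6 (fuel 23≤57, distance 437≤491, time 5.0≤9.6).
S10: dominated by S6 (fuel 23≤30, distance 437≤498, time 5.0≤6.2).
S11: dominated by S2 (fuel 63≤114, distance 78≤178, time 6.8≤6.9).
S12: dominated by S2 (fuel 63≤90, distance 78≤301, time 6.8≤8.0).
Pareto-optimal: S1, S2, S3, S6, S8 → 5.

5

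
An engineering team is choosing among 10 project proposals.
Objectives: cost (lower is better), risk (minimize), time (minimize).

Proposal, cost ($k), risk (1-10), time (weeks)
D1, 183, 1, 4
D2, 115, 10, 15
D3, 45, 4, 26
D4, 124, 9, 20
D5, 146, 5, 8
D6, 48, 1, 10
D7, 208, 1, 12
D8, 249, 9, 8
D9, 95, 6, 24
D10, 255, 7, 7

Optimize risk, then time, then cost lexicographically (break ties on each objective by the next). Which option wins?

First minimize risk: best is 1, kept {D1, D6, D7}.
Then minimize time: best is 4, kept {D1}.

D1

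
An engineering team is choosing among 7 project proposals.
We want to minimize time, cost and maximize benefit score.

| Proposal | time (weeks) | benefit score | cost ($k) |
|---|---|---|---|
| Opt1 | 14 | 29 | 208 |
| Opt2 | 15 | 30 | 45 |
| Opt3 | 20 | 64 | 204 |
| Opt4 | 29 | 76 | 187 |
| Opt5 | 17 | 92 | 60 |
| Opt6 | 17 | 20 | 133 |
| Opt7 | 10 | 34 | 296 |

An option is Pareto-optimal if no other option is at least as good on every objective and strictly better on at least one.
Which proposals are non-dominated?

Opt1: not dominated.
Opt2: not dominated (best cost).
Opt3: dominated by Opt5 (time 17≤20, benefit score 92≥64, cost 60≤204).
Opt4: dominated by Opt5 (time 17≤29, benefit score 92≥76, cost 60≤187).
Opt5: not dominated (best benefit score).
Opt6: dominated by Opt2 (time 15≤17, benefit score 30≥20, cost 45≤133).
Opt7: not dominated (best time).

Opt1, Opt2, Opt5, Opt7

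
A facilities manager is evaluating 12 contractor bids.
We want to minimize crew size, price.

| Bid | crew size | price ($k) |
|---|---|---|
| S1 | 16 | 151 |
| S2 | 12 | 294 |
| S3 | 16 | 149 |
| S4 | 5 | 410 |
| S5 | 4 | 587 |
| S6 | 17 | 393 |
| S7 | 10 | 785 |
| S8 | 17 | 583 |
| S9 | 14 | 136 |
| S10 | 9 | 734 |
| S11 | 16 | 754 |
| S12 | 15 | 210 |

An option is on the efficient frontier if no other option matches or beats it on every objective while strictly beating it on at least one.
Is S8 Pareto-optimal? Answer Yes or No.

No

S1 vs S8: crew size 16≤17, price 151≤583 — S1 is at least as good on every objective and strictly better on at least one, so S1 dominates S8.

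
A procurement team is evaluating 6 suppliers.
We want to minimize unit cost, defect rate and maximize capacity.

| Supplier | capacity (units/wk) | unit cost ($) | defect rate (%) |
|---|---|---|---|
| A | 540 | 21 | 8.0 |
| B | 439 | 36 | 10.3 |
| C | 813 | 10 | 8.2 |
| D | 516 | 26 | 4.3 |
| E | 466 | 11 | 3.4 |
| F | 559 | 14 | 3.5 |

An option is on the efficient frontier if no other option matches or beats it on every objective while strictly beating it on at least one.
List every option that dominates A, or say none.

F

F: capacity 559≥540, unit cost 14≤21, defect rate 3.5≤8.0 — dominates A.
Others (B, C, D, E) are each worse than A on at least one objective.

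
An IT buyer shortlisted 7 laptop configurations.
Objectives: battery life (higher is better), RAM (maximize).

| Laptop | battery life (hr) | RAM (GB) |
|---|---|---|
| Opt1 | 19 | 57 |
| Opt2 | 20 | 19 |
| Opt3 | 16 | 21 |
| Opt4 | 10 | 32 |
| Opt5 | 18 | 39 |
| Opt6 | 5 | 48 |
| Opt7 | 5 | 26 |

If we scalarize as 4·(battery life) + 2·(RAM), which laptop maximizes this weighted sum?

Opt1

Opt1: 4·19 + 2·57 = 190
Opt2: 4·20 + 2·19 = 118
Opt3: 4·16 + 2·21 = 106
Opt4: 4·10 + 2·32 = 104
Opt5: 4·18 + 2·39 = 150
Opt6: 4·5 + 2·48 = 116
Opt7: 4·5 + 2·26 = 72
Highest: Opt1 at 190.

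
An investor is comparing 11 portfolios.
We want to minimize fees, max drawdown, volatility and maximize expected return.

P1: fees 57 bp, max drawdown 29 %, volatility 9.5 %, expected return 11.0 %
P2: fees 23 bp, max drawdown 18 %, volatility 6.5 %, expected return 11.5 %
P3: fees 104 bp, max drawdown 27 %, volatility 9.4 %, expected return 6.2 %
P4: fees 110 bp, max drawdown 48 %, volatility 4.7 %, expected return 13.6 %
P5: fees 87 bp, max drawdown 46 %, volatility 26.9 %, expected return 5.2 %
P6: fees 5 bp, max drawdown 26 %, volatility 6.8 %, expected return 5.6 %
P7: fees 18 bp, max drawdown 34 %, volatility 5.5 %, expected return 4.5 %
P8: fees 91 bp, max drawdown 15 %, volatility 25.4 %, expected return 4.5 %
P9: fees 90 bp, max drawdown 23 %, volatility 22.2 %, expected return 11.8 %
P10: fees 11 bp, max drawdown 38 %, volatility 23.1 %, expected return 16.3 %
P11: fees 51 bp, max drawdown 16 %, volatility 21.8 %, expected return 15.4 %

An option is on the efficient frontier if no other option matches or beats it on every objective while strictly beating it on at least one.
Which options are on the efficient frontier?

P1: dominated by P2 (fees 23≤57, max drawdown 18≤29, volatility 6.5≤9.5, expected return 11.5≥11.0).
P2: not dominated.
P3: dominated by P2 (fees 23≤104, max drawdown 18≤27, volatility 6.5≤9.4, expected return 11.5≥6.2).
P4: not dominated (best volatility).
P5: dominated by P1 (fees 57≤87, max drawdown 29≤46, volatility 9.5≤26.9, expected return 11.0≥5.2).
P6: not dominated (best fees).
P7: not dominated.
P8: not dominated (best max drawdown).
P9: dominated by P11 (fees 51≤90, max drawdown 16≤23, volatility 21.8≤22.2, expected return 15.4≥11.8).
P10: not dominated (best expected return).
P11: not dominated.

P2, P4, P6, P7, P8, P10, P11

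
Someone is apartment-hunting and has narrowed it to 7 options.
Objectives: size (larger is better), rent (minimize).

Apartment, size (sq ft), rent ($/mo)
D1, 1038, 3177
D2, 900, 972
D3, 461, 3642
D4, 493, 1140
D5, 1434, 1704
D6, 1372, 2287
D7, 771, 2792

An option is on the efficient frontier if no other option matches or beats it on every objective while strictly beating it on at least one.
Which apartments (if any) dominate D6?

D5: size 1434≥1372, rent 1704≤2287 — dominates D6.
Others (D1, D2, D3, D4, D7) are each worse than D6 on at least one objective.

D5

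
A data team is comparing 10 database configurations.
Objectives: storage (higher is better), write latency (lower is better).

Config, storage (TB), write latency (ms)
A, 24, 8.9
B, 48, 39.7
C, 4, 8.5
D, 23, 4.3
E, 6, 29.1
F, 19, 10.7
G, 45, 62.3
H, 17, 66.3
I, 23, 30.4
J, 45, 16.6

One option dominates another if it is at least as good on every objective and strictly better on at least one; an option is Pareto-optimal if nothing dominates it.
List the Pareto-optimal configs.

A: not dominated.
B: not dominated (best storage).
C: dominated by D (storage 23≥4, write latency 4.3≤8.5).
D: not dominated (best write latency).
E: dominated by A (storage 24≥6, write latency 8.9≤29.1).
F: dominated by A (storage 24≥19, write latency 8.9≤10.7).
G: dominated by B (storage 48≥45, write latency 39.7≤62.3).
H: dominated by A (storage 24≥17, write latency 8.9≤66.3).
I: dominated by A (storage 24≥23, write latency 8.9≤30.4).
J: not dominated.

A, B, D, J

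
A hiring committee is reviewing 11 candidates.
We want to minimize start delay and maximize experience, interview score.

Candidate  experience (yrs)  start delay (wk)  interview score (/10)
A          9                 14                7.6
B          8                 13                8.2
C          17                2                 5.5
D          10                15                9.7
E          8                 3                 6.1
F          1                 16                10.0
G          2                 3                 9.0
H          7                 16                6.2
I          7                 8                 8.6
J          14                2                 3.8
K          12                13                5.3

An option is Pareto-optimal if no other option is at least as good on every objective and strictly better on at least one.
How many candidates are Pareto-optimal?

8

A: not dominated.
B: not dominated.
C: not dominated (best experience).
D: not dominated.
E: not dominated.
F: not dominated (best interview score).
G: not dominated.
H: dominated by A (experience 9≥7, start delay 14≤16, interview score 7.6≥6.2).
I: not dominated.
J: dominated by C (experience 17≥14, start delay 2≤2, interview score 5.5≥3.8).
K: dominated by C (experience 17≥12, start delay 2≤13, interview score 5.5≥5.3).
Pareto-optimal: A, B, C, D, E, F, G, I → 8.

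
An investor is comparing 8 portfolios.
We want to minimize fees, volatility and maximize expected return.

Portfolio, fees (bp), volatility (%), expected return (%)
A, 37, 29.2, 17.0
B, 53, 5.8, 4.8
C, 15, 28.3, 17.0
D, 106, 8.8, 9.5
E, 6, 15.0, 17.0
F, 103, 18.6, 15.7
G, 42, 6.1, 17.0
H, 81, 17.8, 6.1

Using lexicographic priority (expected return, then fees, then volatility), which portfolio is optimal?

E

First maximize expected return: best is 17.0, kept {A, C, E, G}.
Then minimize fees: best is 6, kept {E}.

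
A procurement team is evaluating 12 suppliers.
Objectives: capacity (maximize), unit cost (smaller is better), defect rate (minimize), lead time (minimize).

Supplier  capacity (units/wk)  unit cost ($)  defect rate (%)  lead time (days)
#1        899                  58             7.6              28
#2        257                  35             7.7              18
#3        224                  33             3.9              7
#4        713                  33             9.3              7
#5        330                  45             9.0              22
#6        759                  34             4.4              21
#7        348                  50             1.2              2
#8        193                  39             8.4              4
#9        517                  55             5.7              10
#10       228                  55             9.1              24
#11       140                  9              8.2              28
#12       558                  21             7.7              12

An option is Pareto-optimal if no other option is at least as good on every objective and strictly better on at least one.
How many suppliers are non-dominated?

#1: not dominated (best capacity).
#2: dominated by #12 (capacity 558≥257, unit cost 21≤35, defect rate 7.7≤7.7, lead time 12≤18).
#3: not dominated.
#4: not dominated.
#5: dominated by #6 (capacity 759≥330, unit cost 34≤45, defect rate 4.4≤9.0, lead time 21≤22).
#6: not dominated.
#7: not dominated (best defect rate).
#8: not dominated.
#9: not dominated.
#10: dominated by #2 (capacity 257≥228, unit cost 35≤55, defect rate 7.7≤9.1, lead time 18≤24).
#11: not dominated (best unit cost).
#12: not dominated.
Pareto-optimal: #1, #3, #4, #6, #7, #8, #9, #11, #12 → 9.

9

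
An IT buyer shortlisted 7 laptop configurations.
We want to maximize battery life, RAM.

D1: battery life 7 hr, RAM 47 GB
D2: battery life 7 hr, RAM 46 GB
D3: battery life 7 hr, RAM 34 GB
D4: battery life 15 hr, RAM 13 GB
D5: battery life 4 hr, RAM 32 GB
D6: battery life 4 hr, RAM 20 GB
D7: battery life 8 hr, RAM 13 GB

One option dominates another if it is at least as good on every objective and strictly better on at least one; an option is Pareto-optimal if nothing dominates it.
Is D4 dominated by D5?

D5 vs D4: D5 is worse on battery life (4 vs 15), so it does not dominate D4.

No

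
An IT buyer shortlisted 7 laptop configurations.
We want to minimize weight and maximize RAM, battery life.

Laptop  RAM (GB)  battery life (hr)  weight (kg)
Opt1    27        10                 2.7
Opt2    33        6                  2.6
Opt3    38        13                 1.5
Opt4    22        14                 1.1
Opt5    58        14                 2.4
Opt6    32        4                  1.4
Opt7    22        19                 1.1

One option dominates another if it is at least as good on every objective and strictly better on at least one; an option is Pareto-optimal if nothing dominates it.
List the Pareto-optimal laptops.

Opt1: dominated by Opt3 (RAM 38≥27, battery life 13≥10, weight 1.5≤2.7).
Opt2: dominated by Opt3 (RAM 38≥33, battery life 13≥6, weight 1.5≤2.6).
Opt3: not dominated.
Opt4: dominated by Opt7 (RAM 22≥22, battery life 19≥14, weight 1.1≤1.1).
Opt5: not dominated (best RAM).
Opt6: not dominated.
Opt7: not dominated (best battery life).

Opt3, Opt5, Opt6, Opt7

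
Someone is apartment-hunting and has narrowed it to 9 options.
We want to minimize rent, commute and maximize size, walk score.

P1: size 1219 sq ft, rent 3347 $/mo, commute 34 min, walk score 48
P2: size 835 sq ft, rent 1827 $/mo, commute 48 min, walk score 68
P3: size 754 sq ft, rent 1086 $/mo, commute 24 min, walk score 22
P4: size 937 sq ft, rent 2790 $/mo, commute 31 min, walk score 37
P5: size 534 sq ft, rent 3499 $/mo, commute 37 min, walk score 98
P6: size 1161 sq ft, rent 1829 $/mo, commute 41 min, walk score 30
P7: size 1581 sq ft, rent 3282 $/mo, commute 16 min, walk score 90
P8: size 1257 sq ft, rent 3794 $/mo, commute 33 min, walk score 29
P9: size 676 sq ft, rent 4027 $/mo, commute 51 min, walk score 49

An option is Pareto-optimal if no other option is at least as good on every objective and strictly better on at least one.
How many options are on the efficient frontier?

6

P1: dominated by P7 (size 1581≥1219, rent 3282≤3347, commute 16≤34, walk score 90≥48).
P2: not dominated.
P3: not dominated (best rent).
P4: not dominated.
P5: not dominated (best walk score).
P6: not dominated.
P7: not dominated (best size).
P8: dominated by P7 (size 1581≥1257, rent 3282≤3794, commute 16≤33, walk score 90≥29).
P9: dominated by P2 (size 835≥676, rent 1827≤4027, commute 48≤51, walk score 68≥49).
Pareto-optimal: P2, P3, P4, P5, P6, P7 → 6.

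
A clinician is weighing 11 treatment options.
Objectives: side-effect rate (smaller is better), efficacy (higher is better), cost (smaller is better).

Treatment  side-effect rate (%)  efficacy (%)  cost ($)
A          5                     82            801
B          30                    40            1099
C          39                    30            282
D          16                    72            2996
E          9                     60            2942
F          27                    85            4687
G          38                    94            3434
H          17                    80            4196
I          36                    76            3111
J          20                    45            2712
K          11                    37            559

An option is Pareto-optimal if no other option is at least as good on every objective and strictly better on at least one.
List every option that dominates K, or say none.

A: worse on cost (801 vs 559).
B: worse on side-effect rate (30 vs 11).
C: worse on side-effect rate (39 vs 11).
D: worse on side-effect rate (16 vs 11).
E: worse on cost (2942 vs 559).
F: worse on side-effect rate (27 vs 11).
G: worse on side-effect rate (38 vs 11).
H: worse on side-effect rate (17 vs 11).
I: worse on side-effect rate (36 vs 11).
J: worse on side-effect rate (20 vs 11).
No option dominates K.

none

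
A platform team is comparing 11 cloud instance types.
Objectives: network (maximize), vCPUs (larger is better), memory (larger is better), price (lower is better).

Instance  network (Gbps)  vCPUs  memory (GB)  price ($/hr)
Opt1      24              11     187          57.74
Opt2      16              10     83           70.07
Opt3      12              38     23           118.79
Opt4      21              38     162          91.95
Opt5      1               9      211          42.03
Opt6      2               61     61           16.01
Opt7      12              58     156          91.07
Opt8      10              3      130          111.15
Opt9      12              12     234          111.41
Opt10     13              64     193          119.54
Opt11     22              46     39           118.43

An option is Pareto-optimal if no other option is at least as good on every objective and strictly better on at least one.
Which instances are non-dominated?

Opt1: not dominated (best network).
Opt2: dominated by Opt1 (network 24≥16, vCPUs 11≥10, memory 187≥83, price 57.74≤70.07).
Opt3: dominated by Opt4 (network 21≥12, vCPUs 38≥38, memory 162≥23, price 91.95≤118.79).
Opt4: not dominated.
Opt5: not dominated.
Opt6: not dominated (best price).
Opt7: not dominated.
Opt8: dominated by Opt1 (network 24≥10, vCPUs 11≥3, memory 187≥130, price 57.74≤111.15).
Opt9: not dominated (best memory).
Opt10: not dominated (best vCPUs).
Opt11: not dominated.

Opt1, Opt4, Opt5, Opt6, Opt7, Opt9, Opt10, Opt11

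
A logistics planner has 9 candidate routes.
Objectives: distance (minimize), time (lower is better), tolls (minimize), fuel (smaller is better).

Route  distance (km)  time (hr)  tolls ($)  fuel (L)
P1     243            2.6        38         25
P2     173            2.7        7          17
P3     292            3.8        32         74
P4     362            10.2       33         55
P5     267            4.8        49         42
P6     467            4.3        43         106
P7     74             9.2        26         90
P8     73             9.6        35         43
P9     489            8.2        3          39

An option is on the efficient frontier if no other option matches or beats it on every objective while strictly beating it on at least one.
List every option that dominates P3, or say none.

P2

P2: distance 173≤292, time 2.7≤3.8, tolls 7≤32, fuel 17≤74 — dominates P3.
Others (P1, P4, P5, P6, P7, P8, P9) are each worse than P3 on at least one objective.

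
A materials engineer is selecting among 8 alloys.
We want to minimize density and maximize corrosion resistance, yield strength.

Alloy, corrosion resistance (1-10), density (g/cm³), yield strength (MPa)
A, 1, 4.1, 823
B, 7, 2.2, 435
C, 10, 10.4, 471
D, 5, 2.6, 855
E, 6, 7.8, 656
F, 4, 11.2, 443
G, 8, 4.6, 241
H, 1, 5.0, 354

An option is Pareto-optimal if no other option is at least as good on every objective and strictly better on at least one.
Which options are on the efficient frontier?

B, C, D, E, G

A: dominated by D (corrosion resistance 5≥1, density 2.6≤4.1, yield strength 855≥823).
B: not dominated (best density).
C: not dominated (best corrosion resistance).
D: not dominated (best yield strength).
E: not dominated.
F: dominated by C (corrosion resistance 10≥4, density 10.4≤11.2, yield strength 471≥443).
G: not dominated.
H: dominated by A (corrosion resistance 1≥1, density 4.1≤5.0, yield strength 823≥354).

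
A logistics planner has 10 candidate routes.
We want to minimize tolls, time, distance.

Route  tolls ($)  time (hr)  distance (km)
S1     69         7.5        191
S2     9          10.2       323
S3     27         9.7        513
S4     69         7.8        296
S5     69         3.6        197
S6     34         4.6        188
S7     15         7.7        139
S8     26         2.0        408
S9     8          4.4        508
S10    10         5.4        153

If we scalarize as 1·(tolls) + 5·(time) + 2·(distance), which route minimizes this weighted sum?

S1: 1·69 + 5·7.5 + 2·191 = 488.5
S2: 1·9 + 5·10.2 + 2·323 = 706.0
S3: 1·27 + 5·9.7 + 2·513 = 1101.5
S4: 1·69 + 5·7.8 + 2·296 = 700.0
S5: 1·69 + 5·3.6 + 2·197 = 481.0
S6: 1·34 + 5·4.6 + 2·188 = 433.0
S7: 1·15 + 5·7.7 + 2·139 = 331.5
S8: 1·26 + 5·2.0 + 2·408 = 852.0
S9: 1·8 + 5·4.4 + 2·508 = 1046.0
S10: 1·10 + 5·5.4 + 2·153 = 343.0
Lowest: S7 at 331.5.

S7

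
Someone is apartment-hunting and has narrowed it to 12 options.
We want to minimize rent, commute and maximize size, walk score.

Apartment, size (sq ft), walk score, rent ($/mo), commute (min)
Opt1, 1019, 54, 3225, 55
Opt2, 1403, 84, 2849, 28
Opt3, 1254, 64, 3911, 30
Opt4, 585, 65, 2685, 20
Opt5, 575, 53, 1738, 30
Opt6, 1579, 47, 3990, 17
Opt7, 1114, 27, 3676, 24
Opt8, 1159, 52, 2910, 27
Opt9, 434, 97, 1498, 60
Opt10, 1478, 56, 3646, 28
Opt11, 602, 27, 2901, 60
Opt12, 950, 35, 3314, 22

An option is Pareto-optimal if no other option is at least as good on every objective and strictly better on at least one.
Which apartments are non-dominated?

Opt1: dominated by Opt2 (size 1403≥1019, walk score 84≥54, rent 2849≤3225, commute 28≤55).
Opt2: not dominated.
Opt3: dominated by Opt2 (size 1403≥1254, walk score 84≥64, rent 2849≤3911, commute 28≤30).
Opt4: not dominated.
Opt5: not dominated.
Opt6: not dominated (best size).
Opt7: not dominated.
Opt8: not dominated.
Opt9: not dominated (best walk score).
Opt10: not dominated.
Opt11: dominated by Opt2 (size 1403≥602, walk score 84≥27, rent 2849≤2901, commute 28≤60).
Opt12: not dominated.

Opt2, Opt4, Opt5, Opt6, Opt7, Opt8, Opt9, Opt10, Opt12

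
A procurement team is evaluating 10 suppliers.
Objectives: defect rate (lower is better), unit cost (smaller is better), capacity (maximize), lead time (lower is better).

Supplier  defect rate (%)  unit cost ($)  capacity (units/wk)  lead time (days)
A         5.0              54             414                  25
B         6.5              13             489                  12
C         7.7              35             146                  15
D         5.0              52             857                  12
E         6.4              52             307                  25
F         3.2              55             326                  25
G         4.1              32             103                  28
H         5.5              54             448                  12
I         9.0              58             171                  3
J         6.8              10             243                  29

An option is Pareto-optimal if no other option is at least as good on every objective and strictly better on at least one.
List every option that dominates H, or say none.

D

D: defect rate 5.0≤5.5, unit cost 52≤54, capacity 857≥448, lead time 12≤12 — dominates H.
Others (A, B, C, E, F, G, I, J) are each worse than H on at least one objective.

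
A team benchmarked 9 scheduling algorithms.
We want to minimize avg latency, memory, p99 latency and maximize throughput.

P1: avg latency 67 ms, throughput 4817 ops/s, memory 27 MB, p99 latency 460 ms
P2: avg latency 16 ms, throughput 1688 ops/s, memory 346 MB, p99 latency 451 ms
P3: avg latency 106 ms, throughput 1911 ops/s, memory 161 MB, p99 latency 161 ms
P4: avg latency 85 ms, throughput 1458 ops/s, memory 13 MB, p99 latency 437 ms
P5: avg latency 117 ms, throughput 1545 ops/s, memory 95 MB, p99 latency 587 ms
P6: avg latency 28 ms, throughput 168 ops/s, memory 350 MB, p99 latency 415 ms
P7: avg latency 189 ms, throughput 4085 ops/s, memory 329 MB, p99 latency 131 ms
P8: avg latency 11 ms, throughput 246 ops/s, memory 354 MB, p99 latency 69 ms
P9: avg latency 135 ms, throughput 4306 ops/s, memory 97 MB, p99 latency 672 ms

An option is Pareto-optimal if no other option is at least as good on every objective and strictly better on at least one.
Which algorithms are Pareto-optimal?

P1, P2, P3, P4, P6, P7, P8

P1: not dominated (best throughput).
P2: not dominated.
P3: not dominated.
P4: not dominated (best memory).
P5: dominated by P1 (avg latency 67≤117, throughput 4817≥1545, memory 27≤95, p99 latency 460≤587).
P6: not dominated.
P7: not dominated.
P8: not dominated (best avg latency).
P9: dominated by P1 (avg latency 67≤135, throughput 4817≥4306, memory 27≤97, p99 latency 460≤672).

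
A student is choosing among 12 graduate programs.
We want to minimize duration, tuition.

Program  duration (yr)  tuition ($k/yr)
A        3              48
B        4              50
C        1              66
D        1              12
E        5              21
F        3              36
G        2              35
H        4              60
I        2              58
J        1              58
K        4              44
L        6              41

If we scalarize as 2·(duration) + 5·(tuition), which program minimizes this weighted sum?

A: 2·3 + 5·48 = 246
B: 2·4 + 5·50 = 258
C: 2·1 + 5·66 = 332
D: 2·1 + 5·12 = 62
E: 2·5 + 5·21 = 115
F: 2·3 + 5·36 = 186
G: 2·2 + 5·35 = 179
H: 2·4 + 5·60 = 308
I: 2·2 + 5·58 = 294
J: 2·1 + 5·58 = 292
K: 2·4 + 5·44 = 228
L: 2·6 + 5·41 = 217
Lowest: D at 62.

D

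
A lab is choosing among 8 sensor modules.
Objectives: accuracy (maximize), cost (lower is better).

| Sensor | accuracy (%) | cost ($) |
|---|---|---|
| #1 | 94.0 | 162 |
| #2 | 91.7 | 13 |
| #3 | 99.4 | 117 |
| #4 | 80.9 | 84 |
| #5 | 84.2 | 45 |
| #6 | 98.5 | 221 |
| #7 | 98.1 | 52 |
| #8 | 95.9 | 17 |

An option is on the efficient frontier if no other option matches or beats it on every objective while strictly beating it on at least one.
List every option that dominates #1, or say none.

#3: accuracy 99.4≥94.0, cost 117≤162 — dominates #1.
#7: accuracy 98.1≥94.0, cost 52≤162 — dominates #1.
#8: accuracy 95.9≥94.0, cost 17≤162 — dominates #1.
Others (#2, #4, #5, #6) are each worse than #1 on at least one objective.

#3, #7, #8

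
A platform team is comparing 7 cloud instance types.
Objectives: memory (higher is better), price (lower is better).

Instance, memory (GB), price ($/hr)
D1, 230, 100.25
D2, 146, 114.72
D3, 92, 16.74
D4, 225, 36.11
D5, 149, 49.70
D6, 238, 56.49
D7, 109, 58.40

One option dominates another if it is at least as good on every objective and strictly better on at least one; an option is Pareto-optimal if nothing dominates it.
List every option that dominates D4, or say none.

D1: worse on price (100.25 vs 36.11).
D2: worse on memory (146 vs 225).
D3: worse on memory (92 vs 225).
D5: worse on memory (149 vs 225).
D6: worse on price (56.49 vs 36.11).
D7: worse on memory (109 vs 225).
No option dominates D4.

none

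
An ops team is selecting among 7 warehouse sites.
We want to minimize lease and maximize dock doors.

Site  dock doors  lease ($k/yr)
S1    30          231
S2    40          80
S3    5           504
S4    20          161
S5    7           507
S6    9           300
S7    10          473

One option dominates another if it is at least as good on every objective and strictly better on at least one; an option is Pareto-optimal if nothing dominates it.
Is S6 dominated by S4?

S4 vs S6: dock doors 20≥9, lease 161≤300 — S4 is at least as good on every objective with at least one strict improvement.

Yes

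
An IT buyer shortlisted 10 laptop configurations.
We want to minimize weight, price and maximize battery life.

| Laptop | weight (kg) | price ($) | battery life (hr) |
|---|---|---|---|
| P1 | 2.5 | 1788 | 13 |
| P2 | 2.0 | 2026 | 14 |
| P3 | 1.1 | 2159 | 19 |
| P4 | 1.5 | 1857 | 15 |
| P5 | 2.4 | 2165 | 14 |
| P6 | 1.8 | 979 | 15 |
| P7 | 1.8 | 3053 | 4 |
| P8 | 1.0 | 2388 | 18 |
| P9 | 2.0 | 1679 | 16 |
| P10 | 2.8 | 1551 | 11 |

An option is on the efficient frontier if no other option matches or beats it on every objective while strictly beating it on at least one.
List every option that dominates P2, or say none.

P4: weight 1.5≤2.0, price 1857≤2026, battery life 15≥14 — dominates P2.
P6: weight 1.8≤2.0, price 979≤2026, battery life 15≥14 — dominates P2.
P9: weight 2.0≤2.0, price 1679≤2026, battery life 16≥14 — dominates P2.
Others (P1, P3, P5, P7, P8, P10) are each worse than P2 on at least one objective.

P4, P6, P9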